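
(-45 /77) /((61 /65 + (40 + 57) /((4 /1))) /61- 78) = 237900 /31583629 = 0.01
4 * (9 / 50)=18 / 25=0.72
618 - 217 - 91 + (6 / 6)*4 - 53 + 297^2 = 88470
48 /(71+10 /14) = 168 /251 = 0.67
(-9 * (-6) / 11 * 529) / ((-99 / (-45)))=142830 / 121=1180.41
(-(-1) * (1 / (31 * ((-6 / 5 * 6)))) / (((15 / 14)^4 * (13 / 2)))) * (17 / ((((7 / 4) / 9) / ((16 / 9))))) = -0.08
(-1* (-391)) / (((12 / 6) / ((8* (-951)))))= -1487364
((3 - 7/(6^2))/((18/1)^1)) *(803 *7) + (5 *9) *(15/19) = 11224099/12312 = 911.64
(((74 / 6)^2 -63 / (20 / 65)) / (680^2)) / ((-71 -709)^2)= -379 / 2025533952000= -0.00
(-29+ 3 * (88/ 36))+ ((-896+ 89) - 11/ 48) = -39787/ 48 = -828.90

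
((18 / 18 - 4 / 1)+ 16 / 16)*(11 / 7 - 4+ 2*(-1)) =62 / 7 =8.86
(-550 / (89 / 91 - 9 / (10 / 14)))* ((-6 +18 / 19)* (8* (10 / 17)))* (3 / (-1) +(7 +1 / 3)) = -1041040000 / 213503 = -4876.00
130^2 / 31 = 16900 / 31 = 545.16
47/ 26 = 1.81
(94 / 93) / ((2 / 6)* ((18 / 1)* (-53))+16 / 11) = -517 / 161913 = -0.00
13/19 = 0.68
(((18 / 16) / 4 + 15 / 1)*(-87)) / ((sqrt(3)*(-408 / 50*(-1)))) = -118175*sqrt(3) / 2176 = -94.06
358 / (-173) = -358 / 173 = -2.07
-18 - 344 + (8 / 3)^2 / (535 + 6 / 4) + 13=-3370165 / 9657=-348.99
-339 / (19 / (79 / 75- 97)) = 813148 / 475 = 1711.89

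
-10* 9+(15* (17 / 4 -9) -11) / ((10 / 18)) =-4761 / 20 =-238.05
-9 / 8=-1.12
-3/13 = -0.23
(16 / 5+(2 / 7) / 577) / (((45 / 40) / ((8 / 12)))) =1034144 / 545265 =1.90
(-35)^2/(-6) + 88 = -697/6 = -116.17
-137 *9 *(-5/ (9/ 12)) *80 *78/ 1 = 51292800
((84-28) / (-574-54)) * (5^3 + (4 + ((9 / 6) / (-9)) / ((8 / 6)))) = -7217 / 628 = -11.49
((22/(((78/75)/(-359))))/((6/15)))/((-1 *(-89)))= -493625/2314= -213.32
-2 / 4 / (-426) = 1 / 852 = 0.00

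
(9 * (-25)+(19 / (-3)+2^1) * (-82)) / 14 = 391 / 42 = 9.31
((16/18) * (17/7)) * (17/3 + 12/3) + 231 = 47603/189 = 251.87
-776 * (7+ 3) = -7760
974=974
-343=-343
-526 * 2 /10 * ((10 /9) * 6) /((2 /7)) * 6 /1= -14728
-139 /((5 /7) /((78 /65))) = -5838 /25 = -233.52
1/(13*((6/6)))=1/13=0.08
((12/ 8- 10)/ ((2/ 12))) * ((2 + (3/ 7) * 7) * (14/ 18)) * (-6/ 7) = 170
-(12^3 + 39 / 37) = -63975 / 37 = -1729.05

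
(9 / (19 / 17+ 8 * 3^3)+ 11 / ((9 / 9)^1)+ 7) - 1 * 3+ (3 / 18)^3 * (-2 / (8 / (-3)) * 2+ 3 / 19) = 15.05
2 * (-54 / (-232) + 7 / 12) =142 / 87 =1.63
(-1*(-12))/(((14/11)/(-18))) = -1188/7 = -169.71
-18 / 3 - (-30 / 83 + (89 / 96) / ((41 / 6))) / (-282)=-92138309 / 15354336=-6.00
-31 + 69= 38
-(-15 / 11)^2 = -225 / 121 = -1.86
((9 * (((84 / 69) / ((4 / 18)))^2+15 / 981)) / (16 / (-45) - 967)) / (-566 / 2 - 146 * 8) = 701203095 / 3642069477941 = 0.00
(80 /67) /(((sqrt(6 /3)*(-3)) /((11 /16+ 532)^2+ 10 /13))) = -4721712185*sqrt(2) /83616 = -79859.23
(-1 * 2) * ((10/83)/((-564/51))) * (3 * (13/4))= 3315/15604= 0.21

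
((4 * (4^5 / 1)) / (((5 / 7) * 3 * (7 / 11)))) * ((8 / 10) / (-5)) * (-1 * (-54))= -25952.26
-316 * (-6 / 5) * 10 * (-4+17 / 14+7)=111864 / 7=15980.57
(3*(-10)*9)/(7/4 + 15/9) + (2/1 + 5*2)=-2748/41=-67.02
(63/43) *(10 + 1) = 693/43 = 16.12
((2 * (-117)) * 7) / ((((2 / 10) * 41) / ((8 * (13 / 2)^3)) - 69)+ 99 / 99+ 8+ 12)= 17993430 / 527239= 34.13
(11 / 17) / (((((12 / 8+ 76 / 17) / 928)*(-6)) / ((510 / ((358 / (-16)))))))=382.06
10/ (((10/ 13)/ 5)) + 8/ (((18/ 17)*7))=4163/ 63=66.08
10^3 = 1000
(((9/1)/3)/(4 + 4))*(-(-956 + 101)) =320.62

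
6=6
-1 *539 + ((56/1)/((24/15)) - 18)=-522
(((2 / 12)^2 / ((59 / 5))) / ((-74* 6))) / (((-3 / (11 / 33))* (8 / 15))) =25 / 22633344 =0.00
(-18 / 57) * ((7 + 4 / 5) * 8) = -1872 / 95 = -19.71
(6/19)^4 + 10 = 10.01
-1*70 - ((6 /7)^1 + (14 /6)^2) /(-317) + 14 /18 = -153560 /2219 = -69.20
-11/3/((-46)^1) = 11/138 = 0.08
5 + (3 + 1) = 9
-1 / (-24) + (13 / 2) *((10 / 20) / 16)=47 / 192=0.24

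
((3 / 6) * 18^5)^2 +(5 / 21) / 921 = 17264101657533701 / 19341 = 892616806656.00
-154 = -154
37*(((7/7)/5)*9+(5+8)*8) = 3914.60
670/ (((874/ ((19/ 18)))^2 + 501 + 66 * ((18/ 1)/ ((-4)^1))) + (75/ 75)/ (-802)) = 107468/ 110000395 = 0.00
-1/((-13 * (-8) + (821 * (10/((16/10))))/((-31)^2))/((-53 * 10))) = 2037320/420301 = 4.85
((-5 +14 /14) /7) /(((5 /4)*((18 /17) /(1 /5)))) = -136 /1575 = -0.09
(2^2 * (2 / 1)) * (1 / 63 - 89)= -44848 / 63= -711.87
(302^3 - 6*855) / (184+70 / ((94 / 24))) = 647154233 / 4744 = 136415.31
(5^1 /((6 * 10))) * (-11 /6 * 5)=-55 /72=-0.76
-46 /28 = -23 /14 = -1.64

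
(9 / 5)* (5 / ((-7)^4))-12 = -28803 / 2401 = -12.00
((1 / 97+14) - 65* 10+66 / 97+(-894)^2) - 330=77432257 / 97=798270.69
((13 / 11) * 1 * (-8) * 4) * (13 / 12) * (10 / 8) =-1690 / 33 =-51.21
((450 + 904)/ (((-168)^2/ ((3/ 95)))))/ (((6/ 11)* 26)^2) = 81917/ 10875271680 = 0.00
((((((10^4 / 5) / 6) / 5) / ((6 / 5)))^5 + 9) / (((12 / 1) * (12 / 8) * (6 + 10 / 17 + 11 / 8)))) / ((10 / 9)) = 1062500018068994 / 319750335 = 3322905.10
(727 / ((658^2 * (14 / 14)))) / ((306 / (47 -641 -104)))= -253723 / 66243492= -0.00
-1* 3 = -3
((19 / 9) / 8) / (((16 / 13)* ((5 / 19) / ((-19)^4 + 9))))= 61163869 / 576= 106187.27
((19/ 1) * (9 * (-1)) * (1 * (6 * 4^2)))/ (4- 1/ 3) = -49248/ 11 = -4477.09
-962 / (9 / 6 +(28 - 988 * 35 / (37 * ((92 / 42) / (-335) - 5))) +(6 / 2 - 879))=2507312548 / 1719738061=1.46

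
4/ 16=1/ 4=0.25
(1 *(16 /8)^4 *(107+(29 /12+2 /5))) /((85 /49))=1291444 /1275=1012.90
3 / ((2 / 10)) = 15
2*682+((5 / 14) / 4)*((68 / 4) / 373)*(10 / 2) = 28491657 / 20888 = 1364.02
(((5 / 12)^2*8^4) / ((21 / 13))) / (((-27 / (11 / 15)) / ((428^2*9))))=-19711933.78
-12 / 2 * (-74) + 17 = 461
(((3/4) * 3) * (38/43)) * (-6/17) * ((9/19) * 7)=-1701/731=-2.33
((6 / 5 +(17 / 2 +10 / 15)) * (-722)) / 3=-112271 / 45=-2494.91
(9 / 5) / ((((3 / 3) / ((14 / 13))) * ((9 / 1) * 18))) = 7 / 585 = 0.01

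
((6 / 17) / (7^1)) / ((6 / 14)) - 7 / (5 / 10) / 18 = -0.66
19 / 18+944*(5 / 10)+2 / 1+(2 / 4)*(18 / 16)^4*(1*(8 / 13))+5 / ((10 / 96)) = 523.55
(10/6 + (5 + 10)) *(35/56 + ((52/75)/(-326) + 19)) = 1919117/5868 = 327.05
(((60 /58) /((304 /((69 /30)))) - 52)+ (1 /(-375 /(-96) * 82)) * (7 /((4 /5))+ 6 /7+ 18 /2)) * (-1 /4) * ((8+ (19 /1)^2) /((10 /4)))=147828600729 /77140000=1916.37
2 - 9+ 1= -6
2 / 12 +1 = 7 / 6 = 1.17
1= 1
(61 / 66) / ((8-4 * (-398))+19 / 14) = 427 / 739827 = 0.00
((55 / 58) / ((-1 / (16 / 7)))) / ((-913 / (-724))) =-28960 / 16849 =-1.72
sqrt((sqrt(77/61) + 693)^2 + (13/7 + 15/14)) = sqrt(16571016 * sqrt(4697) + 350256336150)/854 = 694.13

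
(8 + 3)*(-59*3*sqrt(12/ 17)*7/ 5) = -2290.13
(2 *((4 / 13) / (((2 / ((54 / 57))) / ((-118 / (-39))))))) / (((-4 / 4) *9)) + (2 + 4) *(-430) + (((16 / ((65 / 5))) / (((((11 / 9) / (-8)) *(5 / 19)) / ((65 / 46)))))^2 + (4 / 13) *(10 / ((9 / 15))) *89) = -155707740268 / 616598697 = -252.53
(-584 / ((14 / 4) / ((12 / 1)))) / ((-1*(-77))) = -14016 / 539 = -26.00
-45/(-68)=45/68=0.66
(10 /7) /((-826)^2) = 5 /2387966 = 0.00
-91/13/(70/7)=-7/10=-0.70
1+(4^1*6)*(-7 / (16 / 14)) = -146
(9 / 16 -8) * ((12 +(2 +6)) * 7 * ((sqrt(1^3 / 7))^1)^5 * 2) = -85 * sqrt(7) / 14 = -16.06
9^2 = 81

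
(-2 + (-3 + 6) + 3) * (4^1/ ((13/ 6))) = 96/ 13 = 7.38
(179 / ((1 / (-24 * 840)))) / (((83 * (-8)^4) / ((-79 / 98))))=8.56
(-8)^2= 64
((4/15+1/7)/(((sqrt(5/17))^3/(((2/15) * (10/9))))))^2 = 145346192/1004653125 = 0.14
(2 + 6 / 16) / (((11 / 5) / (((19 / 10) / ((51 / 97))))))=3.90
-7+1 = -6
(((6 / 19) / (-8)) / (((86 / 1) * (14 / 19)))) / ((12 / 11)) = -11 / 19264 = -0.00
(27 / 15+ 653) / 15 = 3274 / 75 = 43.65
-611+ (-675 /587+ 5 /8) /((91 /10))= -611.06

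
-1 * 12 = -12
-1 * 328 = -328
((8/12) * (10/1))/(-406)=-10/609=-0.02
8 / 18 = 0.44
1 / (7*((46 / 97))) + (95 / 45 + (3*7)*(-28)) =-1697033 / 2898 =-585.59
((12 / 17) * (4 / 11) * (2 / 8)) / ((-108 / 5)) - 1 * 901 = -1516388 / 1683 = -901.00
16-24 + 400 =392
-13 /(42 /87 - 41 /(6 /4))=1131 /2336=0.48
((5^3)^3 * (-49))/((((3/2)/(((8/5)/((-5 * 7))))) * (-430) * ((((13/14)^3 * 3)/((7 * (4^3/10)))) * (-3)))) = 107564800000/2550717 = 42170.42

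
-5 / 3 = -1.67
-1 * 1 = -1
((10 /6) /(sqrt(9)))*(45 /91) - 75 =-6800 /91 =-74.73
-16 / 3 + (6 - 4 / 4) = -0.33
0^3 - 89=-89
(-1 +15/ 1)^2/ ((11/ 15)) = 2940/ 11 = 267.27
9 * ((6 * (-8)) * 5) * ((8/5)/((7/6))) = -20736/7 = -2962.29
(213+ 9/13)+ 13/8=22393/104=215.32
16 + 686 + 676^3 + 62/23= 308916480.70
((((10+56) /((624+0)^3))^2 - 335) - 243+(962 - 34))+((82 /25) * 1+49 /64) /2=352.02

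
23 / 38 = 0.61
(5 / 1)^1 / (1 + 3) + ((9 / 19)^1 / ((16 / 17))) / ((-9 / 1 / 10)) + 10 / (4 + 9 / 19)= 7561 / 2584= 2.93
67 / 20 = 3.35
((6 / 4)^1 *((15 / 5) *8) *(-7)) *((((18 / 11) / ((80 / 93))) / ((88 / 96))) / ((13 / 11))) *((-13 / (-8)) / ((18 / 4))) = -17577 / 110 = -159.79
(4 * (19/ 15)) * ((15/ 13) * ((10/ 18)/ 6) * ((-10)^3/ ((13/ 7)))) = -1330000/ 4563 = -291.47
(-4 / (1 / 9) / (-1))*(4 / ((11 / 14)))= 2016 / 11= 183.27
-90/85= -18/17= -1.06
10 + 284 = 294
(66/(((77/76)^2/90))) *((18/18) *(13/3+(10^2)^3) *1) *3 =9357160547520/539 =17360223650.32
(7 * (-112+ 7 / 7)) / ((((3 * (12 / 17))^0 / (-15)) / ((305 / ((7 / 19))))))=9648675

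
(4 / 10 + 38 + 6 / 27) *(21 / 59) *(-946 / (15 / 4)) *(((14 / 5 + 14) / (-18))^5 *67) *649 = 18247635872553472 / 170859375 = 106799149.14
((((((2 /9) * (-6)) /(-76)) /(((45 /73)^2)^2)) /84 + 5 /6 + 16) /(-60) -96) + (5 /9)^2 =-113057586621991 /1178027550000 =-95.97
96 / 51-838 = -14214 / 17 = -836.12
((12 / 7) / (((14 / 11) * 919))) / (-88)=-3 / 180124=-0.00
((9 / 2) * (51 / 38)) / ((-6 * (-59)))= 153 / 8968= 0.02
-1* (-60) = 60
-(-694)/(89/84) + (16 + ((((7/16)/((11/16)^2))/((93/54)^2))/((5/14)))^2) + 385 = 1056.77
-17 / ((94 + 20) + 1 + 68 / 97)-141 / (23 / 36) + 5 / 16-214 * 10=-9749140315 / 4130064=-2360.53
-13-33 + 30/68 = -45.56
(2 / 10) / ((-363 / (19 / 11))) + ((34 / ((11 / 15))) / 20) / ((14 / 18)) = 832819 / 279510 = 2.98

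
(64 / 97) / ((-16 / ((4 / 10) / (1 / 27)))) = -216 / 485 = -0.45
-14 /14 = -1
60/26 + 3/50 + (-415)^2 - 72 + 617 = 112302039/650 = 172772.37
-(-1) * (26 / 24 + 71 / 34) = 3.17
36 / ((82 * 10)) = 9 / 205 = 0.04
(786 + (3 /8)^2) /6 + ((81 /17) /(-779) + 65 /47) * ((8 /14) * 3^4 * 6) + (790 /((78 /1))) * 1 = 11386626690287 /21749879424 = 523.53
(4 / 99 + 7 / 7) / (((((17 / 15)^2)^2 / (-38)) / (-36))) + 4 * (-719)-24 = -1871734900 / 918731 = -2037.30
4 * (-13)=-52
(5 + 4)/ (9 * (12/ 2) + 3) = 3/ 19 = 0.16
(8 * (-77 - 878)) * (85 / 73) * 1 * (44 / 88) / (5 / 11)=-714340 / 73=-9785.48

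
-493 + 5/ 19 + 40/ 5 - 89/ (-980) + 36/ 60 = -9012937/ 18620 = -484.05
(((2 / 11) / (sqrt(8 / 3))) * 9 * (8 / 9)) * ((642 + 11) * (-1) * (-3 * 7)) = 54852 * sqrt(6) / 11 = 12214.49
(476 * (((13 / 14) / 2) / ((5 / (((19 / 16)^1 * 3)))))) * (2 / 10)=12597 / 400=31.49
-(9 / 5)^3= -729 / 125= -5.83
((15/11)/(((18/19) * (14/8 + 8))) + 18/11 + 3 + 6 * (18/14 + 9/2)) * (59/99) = 20994560/891891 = 23.54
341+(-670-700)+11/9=-9250/9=-1027.78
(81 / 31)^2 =6561 / 961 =6.83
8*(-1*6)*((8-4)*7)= -1344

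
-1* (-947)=947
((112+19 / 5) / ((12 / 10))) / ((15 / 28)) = 2702 / 15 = 180.13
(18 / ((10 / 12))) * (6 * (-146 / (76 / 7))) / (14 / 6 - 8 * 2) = 496692 / 3895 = 127.52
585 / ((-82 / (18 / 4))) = -5265 / 164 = -32.10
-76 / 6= -38 / 3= -12.67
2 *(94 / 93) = 188 / 93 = 2.02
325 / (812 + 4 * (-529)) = -325 / 1304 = -0.25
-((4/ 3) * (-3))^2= -16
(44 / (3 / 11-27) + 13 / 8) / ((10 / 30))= -25 / 392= -0.06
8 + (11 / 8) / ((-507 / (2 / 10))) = 162229 / 20280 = 8.00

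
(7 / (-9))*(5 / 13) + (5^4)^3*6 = 171386718715 / 117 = 1464843749.70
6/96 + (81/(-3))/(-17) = 449/272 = 1.65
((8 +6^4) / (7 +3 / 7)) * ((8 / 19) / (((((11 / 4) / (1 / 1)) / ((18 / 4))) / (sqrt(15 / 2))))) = 164304 * sqrt(30) / 2717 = 331.22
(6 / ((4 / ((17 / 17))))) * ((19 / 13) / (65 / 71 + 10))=4047 / 20150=0.20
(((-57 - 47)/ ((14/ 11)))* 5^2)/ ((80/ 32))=-5720/ 7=-817.14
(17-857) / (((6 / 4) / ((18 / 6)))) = -1680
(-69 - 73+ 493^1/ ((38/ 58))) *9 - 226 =100097/ 19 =5268.26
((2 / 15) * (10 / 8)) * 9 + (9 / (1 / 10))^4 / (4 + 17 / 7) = 20412003 / 2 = 10206001.50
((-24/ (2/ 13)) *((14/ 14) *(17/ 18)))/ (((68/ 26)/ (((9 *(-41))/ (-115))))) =-20787/ 115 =-180.76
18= 18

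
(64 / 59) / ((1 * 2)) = 32 / 59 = 0.54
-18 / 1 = -18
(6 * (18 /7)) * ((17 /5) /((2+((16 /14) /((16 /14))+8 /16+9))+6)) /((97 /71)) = 260712 /125615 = 2.08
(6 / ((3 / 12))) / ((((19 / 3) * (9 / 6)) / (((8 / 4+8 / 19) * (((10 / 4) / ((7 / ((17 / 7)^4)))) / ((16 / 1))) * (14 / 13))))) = 57629490 / 11267893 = 5.11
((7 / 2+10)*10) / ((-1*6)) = -22.50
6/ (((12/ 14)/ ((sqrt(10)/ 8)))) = 7*sqrt(10)/ 8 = 2.77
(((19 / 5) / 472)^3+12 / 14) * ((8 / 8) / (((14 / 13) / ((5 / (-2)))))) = -1025252592169 / 515254835200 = -1.99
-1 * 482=-482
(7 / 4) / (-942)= -0.00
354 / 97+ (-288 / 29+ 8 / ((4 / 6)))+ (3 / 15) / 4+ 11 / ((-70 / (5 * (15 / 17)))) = 33977977 / 6694940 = 5.08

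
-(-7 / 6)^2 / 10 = -0.14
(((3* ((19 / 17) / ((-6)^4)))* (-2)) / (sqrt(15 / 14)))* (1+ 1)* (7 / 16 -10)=19* sqrt(210) / 2880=0.10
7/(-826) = -1/118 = -0.01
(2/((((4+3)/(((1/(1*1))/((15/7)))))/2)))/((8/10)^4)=125/192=0.65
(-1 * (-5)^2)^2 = 625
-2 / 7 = -0.29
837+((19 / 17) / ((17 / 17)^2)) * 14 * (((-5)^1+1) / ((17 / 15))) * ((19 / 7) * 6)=-18027 / 289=-62.38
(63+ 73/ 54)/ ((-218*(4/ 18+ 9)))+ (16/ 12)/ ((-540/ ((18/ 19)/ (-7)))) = -6860249/ 216585180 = -0.03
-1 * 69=-69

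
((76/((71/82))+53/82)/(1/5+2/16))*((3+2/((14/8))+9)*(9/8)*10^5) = 1170999000000/2911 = 402266918.58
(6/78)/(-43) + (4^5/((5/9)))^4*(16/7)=64521083944314072809/2445625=26382247459980.20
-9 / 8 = -1.12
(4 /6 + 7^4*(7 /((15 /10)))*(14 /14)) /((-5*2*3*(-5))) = 16808 /225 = 74.70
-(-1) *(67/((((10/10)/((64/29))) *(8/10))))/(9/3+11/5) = 35.54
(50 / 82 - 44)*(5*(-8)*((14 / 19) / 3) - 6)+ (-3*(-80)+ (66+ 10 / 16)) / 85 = 8917887 / 12920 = 690.24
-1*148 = -148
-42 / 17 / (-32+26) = 7 / 17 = 0.41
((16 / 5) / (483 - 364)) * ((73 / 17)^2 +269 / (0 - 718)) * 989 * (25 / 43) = 3448602520 / 12346369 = 279.32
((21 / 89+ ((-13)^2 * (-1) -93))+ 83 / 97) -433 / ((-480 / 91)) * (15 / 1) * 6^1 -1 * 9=983216393 / 138128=7118.15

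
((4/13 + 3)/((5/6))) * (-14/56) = -129/130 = -0.99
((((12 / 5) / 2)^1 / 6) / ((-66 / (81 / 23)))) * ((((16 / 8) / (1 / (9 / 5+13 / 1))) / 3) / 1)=-666 / 6325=-0.11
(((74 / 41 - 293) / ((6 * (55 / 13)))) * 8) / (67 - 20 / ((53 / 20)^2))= -1743905852 / 1219073295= -1.43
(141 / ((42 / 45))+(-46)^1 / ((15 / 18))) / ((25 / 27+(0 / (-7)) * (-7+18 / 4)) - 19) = -181197 / 34160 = -5.30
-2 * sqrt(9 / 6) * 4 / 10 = -2 * sqrt(6) / 5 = -0.98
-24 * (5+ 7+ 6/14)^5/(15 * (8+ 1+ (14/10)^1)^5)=-3115130754375/798761145728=-3.90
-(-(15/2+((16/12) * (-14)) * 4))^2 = -162409/36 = -4511.36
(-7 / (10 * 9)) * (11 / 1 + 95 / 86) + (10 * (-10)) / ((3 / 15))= -1292429 / 2580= -500.94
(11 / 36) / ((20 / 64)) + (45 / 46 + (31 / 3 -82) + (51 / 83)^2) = -988705519 / 14260230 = -69.33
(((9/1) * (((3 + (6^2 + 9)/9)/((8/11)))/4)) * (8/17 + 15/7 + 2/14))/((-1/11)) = -89298/119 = -750.40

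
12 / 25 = 0.48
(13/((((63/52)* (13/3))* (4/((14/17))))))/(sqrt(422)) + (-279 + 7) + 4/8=-543/2 + 13* sqrt(422)/10761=-271.48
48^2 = 2304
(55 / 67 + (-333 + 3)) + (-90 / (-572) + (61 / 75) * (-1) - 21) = -504202657 / 1437150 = -350.84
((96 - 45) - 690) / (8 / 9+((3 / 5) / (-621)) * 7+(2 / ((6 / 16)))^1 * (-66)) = 661365 / 363407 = 1.82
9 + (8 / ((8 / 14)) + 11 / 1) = 34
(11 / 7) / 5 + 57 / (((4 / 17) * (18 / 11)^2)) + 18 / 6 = 93.78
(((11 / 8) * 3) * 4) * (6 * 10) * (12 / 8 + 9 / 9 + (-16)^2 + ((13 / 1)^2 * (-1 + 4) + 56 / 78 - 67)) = 8998935 / 13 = 692225.77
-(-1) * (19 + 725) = 744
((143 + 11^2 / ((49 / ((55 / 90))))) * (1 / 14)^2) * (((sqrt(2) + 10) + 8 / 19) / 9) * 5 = 637285 * sqrt(2) / 1555848 + 7010135 / 1642284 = 4.85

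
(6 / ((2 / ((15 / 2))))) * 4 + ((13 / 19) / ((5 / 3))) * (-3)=88.77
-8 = -8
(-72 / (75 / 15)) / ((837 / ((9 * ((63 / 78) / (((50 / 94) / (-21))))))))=248724 / 50375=4.94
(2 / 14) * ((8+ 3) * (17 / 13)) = 187 / 91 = 2.05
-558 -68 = -626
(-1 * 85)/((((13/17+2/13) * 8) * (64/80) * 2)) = -93925/12992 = -7.23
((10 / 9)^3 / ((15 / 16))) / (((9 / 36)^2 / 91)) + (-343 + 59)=4038092 / 2187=1846.41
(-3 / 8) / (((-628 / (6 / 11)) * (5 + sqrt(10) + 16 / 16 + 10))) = 3 / 141614 - 3 * sqrt(10) / 2265824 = 0.00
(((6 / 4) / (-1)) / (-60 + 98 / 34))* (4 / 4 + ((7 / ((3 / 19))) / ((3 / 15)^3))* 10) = 1455.36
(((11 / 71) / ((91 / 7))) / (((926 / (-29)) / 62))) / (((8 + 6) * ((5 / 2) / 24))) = -237336 / 14957215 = -0.02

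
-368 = -368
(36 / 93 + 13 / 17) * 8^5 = 19890176 / 527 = 37742.27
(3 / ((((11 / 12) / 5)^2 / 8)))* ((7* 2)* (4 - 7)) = -3628800 / 121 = -29990.08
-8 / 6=-4 / 3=-1.33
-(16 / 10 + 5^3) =-633 / 5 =-126.60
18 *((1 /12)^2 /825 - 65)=-7721999 /6600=-1170.00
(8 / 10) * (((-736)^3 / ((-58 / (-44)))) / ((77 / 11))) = -35084566528 / 1015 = -34566075.40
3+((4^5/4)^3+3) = 16777222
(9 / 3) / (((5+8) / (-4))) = -0.92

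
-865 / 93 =-9.30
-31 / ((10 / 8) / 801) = -99324 / 5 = -19864.80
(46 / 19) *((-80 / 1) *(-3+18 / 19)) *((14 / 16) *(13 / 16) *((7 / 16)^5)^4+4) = 2776080570663481871837160100455 / 1745688883523524528275718144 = 1590.25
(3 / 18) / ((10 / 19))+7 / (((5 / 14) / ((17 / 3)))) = 6683 / 60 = 111.38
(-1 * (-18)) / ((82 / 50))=450 / 41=10.98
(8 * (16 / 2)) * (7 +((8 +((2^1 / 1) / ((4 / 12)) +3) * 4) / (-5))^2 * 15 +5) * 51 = 19153152 / 5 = 3830630.40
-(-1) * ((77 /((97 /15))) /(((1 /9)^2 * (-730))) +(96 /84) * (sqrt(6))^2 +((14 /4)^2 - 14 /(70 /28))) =12080401 /991340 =12.19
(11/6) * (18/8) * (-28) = -231/2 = -115.50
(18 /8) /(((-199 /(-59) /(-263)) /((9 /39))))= -418959 /10348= -40.49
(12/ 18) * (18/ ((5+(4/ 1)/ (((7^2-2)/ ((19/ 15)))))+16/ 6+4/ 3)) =8460/ 6421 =1.32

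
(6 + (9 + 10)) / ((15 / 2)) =10 / 3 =3.33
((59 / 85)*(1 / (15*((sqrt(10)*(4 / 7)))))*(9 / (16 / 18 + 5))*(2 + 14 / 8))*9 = 301077*sqrt(10) / 720800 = 1.32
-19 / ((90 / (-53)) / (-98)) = -49343 / 45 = -1096.51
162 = 162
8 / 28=2 / 7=0.29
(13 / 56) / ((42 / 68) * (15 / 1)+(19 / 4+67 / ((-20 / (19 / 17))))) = 1105 / 48888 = 0.02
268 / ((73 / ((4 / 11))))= 1072 / 803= 1.33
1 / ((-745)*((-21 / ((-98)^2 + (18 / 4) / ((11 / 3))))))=42263 / 68838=0.61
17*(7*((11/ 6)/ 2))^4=597601697/ 20736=28819.53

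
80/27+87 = 2429/27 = 89.96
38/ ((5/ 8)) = 304/ 5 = 60.80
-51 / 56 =-0.91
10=10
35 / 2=17.50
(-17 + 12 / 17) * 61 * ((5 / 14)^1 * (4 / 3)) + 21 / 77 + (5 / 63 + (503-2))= 330419 / 11781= 28.05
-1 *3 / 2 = -3 / 2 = -1.50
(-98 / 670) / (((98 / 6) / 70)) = -42 / 67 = -0.63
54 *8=432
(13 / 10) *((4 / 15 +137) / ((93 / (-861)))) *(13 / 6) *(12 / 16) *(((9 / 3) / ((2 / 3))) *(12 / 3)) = -299603031 / 6200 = -48323.07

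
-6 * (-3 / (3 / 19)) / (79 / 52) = 5928 / 79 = 75.04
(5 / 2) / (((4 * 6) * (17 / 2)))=5 / 408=0.01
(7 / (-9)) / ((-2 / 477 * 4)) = 371 / 8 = 46.38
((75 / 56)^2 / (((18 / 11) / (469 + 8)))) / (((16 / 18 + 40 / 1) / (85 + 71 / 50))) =5101264575 / 4616192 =1105.08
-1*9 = -9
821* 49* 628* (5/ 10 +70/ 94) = 1477933002/ 47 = 31445383.02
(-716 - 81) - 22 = -819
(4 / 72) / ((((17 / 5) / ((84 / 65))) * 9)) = 14 / 5967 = 0.00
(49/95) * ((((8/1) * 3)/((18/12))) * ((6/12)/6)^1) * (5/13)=196/741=0.26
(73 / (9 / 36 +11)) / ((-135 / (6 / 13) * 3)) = -584 / 78975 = -0.01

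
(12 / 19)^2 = 144 / 361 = 0.40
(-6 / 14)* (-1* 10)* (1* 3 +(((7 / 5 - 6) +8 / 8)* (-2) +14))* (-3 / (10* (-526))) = 1089 / 18410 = 0.06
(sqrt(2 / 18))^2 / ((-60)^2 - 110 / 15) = 1 / 32334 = 0.00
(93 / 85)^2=8649 / 7225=1.20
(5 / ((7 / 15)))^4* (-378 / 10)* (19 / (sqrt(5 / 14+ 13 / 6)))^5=-3807582548203125* sqrt(1113) / 1042139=-121890893602.74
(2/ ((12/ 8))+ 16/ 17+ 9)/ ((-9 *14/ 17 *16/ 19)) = -10925/ 6048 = -1.81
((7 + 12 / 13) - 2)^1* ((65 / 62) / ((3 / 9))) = 18.63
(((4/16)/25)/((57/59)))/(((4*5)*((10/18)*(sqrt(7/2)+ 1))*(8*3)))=-59/3800000+ 59*sqrt(14)/7600000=0.00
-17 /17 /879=-1 /879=-0.00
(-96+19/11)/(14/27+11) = -27999/3421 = -8.18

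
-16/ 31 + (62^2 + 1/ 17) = 2025547/ 527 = 3843.54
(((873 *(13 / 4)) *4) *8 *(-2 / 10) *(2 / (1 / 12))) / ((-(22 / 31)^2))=523506672 / 605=865300.28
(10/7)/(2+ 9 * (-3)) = -2/35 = -0.06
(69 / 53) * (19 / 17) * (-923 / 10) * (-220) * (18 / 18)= 26621166 / 901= 29546.24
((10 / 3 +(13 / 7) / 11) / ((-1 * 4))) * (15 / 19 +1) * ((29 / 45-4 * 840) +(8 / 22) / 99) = 251565351263 / 47796210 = 5263.29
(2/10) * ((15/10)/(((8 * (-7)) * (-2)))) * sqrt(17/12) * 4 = sqrt(51)/560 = 0.01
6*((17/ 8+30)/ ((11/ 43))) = 33153/ 44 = 753.48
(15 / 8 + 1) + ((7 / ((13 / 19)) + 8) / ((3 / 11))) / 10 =4971 / 520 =9.56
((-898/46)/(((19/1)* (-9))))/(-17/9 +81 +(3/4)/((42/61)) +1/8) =6286/4422877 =0.00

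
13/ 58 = 0.22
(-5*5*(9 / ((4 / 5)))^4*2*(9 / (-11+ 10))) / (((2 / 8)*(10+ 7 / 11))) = 1127671875 / 416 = 2710749.70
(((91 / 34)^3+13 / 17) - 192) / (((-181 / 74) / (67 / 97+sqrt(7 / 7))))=10259078097 / 86257541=118.94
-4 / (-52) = 1 / 13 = 0.08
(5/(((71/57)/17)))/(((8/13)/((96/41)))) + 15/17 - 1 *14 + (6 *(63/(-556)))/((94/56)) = 79570265869/323298571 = 246.12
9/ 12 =3/ 4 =0.75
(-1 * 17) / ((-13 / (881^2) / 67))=884047379 / 13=68003644.54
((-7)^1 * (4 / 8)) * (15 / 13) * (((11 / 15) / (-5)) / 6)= 77 / 780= 0.10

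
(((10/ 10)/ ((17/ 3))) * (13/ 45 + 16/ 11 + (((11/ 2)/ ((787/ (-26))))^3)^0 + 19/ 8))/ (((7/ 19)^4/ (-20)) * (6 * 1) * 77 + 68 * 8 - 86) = 2641476349/ 1338132091956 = 0.00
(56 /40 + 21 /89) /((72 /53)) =4823 /4005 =1.20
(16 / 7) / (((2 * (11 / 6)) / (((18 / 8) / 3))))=36 / 77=0.47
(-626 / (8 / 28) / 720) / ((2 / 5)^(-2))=-2191 / 4500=-0.49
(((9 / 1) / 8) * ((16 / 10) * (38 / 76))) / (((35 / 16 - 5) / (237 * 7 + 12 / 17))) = -45144 / 85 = -531.11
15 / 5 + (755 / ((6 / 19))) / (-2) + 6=-14237 / 12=-1186.42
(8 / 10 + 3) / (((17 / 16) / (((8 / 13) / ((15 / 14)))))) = 34048 / 16575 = 2.05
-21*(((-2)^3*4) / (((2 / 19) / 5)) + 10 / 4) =63735 / 2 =31867.50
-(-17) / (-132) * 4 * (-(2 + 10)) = 68 / 11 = 6.18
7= 7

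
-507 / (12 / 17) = -2873 / 4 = -718.25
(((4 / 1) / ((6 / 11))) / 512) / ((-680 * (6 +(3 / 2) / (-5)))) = -11 / 2976768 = -0.00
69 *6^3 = 14904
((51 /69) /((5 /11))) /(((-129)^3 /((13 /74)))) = -2431 /18268323390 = -0.00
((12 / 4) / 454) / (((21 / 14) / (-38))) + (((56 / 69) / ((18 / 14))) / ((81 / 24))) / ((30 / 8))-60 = -60.12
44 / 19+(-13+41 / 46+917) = 792899 / 874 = 907.21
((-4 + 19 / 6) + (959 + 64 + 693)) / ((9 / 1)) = 10291 / 54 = 190.57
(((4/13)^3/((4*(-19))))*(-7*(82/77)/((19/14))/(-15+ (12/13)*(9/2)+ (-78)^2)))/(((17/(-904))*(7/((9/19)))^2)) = -64046592/758712318661297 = -0.00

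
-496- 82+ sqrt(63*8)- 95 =-673+ 6*sqrt(14) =-650.55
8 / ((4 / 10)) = 20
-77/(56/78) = -429/4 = -107.25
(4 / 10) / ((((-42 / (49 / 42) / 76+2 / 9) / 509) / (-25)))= 20241.63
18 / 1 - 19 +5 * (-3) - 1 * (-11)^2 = -137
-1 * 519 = -519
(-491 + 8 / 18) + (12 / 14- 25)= -32426 / 63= -514.70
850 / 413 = 2.06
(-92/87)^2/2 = 4232/7569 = 0.56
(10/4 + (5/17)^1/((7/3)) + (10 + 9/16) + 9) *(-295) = -6545.62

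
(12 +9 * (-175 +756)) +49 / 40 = 209689 / 40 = 5242.22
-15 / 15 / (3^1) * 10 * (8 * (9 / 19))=-240 / 19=-12.63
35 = 35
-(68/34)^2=-4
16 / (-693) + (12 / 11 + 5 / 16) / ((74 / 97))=1490473 / 820512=1.82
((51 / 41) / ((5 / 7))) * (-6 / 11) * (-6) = 12852 / 2255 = 5.70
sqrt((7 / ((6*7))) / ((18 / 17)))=sqrt(51) / 18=0.40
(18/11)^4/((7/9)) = 944784/102487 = 9.22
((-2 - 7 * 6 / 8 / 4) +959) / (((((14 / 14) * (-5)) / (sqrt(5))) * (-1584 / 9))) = 15291 * sqrt(5) / 14080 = 2.43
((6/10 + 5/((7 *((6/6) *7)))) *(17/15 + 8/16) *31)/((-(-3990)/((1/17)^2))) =1333/43241625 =0.00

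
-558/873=-62/97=-0.64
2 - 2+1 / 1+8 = 9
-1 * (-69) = 69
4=4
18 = 18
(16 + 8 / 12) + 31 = 143 / 3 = 47.67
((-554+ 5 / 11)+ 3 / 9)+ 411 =-4693 / 33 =-142.21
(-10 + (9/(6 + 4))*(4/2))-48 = -281/5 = -56.20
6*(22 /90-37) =-3308 /15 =-220.53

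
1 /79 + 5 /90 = 97 /1422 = 0.07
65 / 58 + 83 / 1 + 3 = 5053 / 58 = 87.12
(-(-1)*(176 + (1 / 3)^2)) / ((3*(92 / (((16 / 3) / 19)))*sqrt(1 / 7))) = 6340*sqrt(7) / 35397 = 0.47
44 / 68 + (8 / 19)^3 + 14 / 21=485665 / 349809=1.39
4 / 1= 4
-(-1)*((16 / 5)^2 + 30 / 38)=5239 / 475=11.03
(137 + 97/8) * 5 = 5965/8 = 745.62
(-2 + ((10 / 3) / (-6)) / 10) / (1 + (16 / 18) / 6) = -111 / 62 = -1.79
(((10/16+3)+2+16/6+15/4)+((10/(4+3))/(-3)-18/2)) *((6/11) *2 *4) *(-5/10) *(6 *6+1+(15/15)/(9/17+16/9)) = -5695234/27181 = -209.53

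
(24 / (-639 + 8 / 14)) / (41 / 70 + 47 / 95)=-74480 / 2140651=-0.03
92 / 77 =1.19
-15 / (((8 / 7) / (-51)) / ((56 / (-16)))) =-37485 / 16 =-2342.81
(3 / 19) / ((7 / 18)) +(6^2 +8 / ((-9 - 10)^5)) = 631014226 / 17332693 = 36.41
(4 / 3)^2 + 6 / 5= 134 / 45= 2.98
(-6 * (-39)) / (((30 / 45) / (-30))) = -10530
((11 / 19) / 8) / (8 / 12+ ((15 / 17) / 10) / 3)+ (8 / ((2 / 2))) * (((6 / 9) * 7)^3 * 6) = 236911033 / 48564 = 4878.33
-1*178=-178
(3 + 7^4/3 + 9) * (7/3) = 17059/9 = 1895.44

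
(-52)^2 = 2704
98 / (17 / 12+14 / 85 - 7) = -99960 / 5527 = -18.09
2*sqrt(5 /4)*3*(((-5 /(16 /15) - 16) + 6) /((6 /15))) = -3525*sqrt(5) /32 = -246.32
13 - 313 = -300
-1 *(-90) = 90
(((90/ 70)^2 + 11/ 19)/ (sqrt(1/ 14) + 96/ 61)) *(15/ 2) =182531520/ 16665299 - 57991785 *sqrt(14)/ 116657093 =9.09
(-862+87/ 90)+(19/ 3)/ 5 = -25793/ 30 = -859.77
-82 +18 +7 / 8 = -505 / 8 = -63.12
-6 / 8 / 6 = -1 / 8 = -0.12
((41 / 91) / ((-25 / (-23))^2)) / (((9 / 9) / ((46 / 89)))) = 997694 / 5061875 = 0.20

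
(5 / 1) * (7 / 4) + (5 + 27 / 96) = 449 / 32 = 14.03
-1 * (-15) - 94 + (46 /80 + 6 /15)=-3121 /40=-78.02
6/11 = 0.55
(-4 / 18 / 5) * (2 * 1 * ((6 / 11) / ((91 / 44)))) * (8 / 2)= -128 / 1365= -0.09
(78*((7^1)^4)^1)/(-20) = -93639/10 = -9363.90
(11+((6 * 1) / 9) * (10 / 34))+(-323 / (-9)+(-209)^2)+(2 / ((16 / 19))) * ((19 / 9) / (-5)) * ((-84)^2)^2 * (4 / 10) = -76218653483 / 3825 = -19926445.36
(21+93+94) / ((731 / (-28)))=-5824 / 731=-7.97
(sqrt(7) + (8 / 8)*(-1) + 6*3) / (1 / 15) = 15*sqrt(7) + 255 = 294.69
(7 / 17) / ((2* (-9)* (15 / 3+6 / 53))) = -371 / 82926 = -0.00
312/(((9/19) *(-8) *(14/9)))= -741/14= -52.93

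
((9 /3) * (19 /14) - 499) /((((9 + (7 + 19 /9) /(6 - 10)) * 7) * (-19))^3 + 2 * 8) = 20204964 /29174879041315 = 0.00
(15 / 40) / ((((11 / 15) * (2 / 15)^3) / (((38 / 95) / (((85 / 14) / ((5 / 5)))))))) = 42525 / 2992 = 14.21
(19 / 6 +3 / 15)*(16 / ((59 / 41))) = 33128 / 885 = 37.43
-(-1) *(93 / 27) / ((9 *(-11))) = -31 / 891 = -0.03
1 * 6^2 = 36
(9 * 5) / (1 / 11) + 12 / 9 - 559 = -188 / 3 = -62.67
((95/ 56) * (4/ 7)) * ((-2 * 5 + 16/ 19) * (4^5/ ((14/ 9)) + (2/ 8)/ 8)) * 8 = -64146405/ 1372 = -46753.94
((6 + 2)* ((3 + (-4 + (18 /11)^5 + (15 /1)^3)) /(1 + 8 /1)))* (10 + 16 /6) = 165763795168 /4348377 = 38120.84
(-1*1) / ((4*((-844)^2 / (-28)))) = 7 / 712336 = 0.00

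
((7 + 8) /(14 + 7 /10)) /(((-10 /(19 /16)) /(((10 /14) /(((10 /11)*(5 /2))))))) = -209 /5488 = -0.04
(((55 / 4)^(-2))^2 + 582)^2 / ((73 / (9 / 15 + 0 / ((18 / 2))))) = 85088091314411904108 / 30562887330078125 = 2784.03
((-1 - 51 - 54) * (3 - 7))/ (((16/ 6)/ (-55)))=-8745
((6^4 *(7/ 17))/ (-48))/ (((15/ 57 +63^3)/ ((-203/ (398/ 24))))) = 4373838/ 8036143967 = 0.00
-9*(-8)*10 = 720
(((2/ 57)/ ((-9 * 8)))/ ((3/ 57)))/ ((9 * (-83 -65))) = 0.00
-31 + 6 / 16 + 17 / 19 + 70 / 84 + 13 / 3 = -11201 / 456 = -24.56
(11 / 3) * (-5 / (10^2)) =-11 / 60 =-0.18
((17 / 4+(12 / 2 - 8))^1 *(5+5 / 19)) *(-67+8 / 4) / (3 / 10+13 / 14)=-511875 / 817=-626.53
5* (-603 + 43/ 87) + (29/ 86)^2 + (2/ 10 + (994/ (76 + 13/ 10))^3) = -1316515545614180221/ 1486019954367420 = -885.93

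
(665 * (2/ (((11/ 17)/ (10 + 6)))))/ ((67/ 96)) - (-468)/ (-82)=1423714902/ 30217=47116.36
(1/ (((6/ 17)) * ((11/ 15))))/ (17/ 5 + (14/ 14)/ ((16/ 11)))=0.95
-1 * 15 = -15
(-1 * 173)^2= 29929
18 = 18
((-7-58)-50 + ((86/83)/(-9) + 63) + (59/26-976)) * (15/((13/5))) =-498099475/84162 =-5918.34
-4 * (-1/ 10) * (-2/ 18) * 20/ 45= -8/ 405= -0.02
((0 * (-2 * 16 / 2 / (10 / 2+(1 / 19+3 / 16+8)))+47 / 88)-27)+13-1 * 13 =-2329 / 88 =-26.47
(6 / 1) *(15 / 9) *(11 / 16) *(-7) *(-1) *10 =1925 / 4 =481.25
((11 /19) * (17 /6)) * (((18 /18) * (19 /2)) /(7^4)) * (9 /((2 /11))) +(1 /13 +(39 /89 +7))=174153407 /22223656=7.84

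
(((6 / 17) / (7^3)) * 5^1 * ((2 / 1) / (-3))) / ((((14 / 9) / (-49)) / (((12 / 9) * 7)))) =120 / 119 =1.01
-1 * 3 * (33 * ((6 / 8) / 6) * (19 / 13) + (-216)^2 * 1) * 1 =-14558553 / 104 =-139986.09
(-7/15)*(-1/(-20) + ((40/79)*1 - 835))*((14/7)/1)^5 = 73831576/5925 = 12461.03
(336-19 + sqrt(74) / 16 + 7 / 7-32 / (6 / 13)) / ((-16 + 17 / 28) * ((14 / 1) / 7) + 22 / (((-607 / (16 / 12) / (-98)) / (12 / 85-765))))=-538858180 / 7916121903-361165 * sqrt(74) / 21109658408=-0.07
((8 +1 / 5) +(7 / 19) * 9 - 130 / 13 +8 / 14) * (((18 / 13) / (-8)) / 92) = -3123 / 795340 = -0.00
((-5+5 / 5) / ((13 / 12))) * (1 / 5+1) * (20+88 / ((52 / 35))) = -59328 / 169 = -351.05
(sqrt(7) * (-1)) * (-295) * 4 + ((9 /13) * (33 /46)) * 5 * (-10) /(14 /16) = -59400 /2093 + 1180 * sqrt(7) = 3093.61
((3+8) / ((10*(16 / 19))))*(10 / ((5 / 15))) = 627 / 16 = 39.19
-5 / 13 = -0.38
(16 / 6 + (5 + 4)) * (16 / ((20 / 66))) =616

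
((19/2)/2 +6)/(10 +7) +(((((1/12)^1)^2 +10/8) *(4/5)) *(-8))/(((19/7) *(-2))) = 2.11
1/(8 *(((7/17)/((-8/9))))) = -17/63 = -0.27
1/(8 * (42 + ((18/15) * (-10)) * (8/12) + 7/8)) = 0.00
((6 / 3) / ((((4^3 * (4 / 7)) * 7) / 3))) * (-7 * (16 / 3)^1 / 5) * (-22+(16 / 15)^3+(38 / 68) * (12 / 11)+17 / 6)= 153242047 / 50490000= 3.04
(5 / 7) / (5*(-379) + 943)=-0.00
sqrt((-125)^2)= 125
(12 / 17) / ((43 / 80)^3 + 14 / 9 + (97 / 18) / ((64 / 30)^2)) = 0.24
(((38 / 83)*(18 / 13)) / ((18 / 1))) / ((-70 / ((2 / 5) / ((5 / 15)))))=-114 / 188825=-0.00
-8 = -8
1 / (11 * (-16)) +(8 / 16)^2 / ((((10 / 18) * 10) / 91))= 17993 / 4400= 4.09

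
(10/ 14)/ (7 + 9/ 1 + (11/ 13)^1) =65/ 1533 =0.04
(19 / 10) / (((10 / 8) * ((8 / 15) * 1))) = 2.85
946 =946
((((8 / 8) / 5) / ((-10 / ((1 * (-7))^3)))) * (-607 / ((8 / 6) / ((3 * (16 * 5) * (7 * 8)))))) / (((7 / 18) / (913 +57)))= -104693456448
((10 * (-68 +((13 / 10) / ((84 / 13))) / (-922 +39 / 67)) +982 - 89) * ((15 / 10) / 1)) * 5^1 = 1104551297 / 691432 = 1597.48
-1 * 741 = -741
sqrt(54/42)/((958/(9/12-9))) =-99 * sqrt(7)/26824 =-0.01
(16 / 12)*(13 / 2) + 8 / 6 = 10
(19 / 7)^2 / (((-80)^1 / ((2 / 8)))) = -361 / 15680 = -0.02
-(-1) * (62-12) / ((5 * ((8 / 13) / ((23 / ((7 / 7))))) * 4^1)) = 1495 / 16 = 93.44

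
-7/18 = -0.39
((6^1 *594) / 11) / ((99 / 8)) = 288 / 11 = 26.18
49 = 49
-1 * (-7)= 7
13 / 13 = 1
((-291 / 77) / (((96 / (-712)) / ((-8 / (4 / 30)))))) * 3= -388485 / 77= -5045.26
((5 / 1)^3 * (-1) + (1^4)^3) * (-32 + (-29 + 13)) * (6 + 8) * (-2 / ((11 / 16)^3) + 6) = -17165568 / 1331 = -12896.75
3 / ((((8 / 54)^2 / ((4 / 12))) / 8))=729 / 2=364.50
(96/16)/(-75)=-0.08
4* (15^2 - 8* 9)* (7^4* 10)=14694120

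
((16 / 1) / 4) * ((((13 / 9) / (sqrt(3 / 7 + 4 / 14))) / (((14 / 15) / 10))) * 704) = 183040 * sqrt(35) / 21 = 51565.68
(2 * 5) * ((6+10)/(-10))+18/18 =-15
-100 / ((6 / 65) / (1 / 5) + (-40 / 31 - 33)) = 2.96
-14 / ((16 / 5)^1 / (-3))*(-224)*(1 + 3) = -11760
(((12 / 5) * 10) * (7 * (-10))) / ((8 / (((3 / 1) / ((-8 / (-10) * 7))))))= -225 / 2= -112.50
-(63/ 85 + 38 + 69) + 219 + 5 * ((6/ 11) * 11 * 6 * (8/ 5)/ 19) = 204163/ 1615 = 126.42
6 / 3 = 2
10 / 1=10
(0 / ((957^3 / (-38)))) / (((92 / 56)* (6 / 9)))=0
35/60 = 7/12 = 0.58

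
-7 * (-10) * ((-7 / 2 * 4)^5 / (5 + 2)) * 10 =-53782400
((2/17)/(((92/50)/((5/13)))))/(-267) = -125/1357161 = -0.00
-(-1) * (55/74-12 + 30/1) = 1387/74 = 18.74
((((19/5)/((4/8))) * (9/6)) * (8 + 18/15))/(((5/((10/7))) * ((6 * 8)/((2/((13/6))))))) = 0.58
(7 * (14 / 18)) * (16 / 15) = 784 / 135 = 5.81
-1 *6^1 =-6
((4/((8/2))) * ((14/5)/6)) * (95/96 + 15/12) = 301/288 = 1.05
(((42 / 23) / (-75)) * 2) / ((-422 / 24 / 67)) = 22512 / 121325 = 0.19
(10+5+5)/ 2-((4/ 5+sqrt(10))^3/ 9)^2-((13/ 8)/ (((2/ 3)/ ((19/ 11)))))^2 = -1281394478321/ 39204000000-1826144 * sqrt(10)/ 253125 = -55.50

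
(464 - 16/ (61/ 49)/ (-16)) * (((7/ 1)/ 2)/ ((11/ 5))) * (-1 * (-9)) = 8931195/ 1342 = 6655.14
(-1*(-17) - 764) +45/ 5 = -738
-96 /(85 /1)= -96 /85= -1.13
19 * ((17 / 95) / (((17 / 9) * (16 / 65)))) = 117 / 16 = 7.31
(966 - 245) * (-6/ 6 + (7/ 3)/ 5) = -5768/ 15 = -384.53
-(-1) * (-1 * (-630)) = 630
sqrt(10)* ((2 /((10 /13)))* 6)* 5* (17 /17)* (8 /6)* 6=624* sqrt(10)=1973.26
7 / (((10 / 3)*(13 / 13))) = 21 / 10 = 2.10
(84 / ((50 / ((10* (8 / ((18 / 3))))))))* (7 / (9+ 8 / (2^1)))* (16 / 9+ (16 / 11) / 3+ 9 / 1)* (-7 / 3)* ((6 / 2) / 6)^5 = -76489 / 7722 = -9.91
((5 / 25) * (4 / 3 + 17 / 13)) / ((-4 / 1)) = -0.13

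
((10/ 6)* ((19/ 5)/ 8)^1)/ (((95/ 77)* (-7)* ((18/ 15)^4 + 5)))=-1375/ 106104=-0.01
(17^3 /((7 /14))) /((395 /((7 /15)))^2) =481474 /35105625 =0.01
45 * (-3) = -135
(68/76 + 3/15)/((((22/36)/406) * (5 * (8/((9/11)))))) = 855036/57475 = 14.88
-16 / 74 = -0.22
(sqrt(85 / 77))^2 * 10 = 850 / 77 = 11.04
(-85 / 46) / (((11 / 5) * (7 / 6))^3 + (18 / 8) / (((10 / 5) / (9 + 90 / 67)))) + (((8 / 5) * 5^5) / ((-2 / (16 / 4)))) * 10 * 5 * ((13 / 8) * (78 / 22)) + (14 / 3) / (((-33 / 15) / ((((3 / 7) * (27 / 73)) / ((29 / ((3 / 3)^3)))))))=-3621428646701695980 / 1257142849963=-2880681.89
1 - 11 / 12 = 0.08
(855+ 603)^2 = 2125764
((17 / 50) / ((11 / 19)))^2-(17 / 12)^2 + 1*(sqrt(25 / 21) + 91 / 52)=957719 / 10890000 + 5*sqrt(21) / 21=1.18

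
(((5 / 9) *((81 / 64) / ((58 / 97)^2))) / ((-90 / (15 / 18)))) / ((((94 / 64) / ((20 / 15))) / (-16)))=94090 / 355743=0.26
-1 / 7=-0.14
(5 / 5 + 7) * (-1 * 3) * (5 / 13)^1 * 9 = -1080 / 13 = -83.08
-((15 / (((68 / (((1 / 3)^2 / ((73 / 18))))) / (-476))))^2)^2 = -1944810000 / 28398241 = -68.48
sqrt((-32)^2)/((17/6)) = 192/17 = 11.29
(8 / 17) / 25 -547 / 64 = -231963 / 27200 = -8.53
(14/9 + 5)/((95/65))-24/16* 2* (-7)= 4358/171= 25.49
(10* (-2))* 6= -120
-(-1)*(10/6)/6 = 5/18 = 0.28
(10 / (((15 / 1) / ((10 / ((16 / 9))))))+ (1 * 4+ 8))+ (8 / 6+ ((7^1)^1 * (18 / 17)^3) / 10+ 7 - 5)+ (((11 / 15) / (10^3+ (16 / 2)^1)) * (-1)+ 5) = 370138333 / 14856912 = 24.91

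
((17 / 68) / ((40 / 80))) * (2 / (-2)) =-1 / 2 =-0.50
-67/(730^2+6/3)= -67/532902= -0.00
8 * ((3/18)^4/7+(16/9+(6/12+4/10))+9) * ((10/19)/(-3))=-529709/32319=-16.39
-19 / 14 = -1.36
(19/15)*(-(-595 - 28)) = 11837/15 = 789.13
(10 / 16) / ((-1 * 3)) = -5 / 24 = -0.21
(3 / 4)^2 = 9 / 16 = 0.56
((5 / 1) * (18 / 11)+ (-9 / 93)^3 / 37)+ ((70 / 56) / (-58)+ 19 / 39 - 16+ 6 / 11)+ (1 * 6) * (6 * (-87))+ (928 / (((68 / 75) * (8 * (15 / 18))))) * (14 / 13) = -5545545049488299 / 1865009309592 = -2973.47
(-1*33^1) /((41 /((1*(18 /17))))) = -594 /697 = -0.85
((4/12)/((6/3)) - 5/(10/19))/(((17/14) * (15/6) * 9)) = -784/2295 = -0.34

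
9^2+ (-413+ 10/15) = -994/3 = -331.33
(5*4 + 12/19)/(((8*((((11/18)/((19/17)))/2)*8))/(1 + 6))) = 3087/374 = 8.25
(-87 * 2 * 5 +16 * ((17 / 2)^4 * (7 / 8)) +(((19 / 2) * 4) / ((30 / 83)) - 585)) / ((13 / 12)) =8607721 / 130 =66213.24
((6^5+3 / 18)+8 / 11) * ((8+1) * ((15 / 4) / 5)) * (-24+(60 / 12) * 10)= 60053175 / 44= 1364844.89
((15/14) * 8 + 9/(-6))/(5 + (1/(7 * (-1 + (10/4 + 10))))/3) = 6831/4834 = 1.41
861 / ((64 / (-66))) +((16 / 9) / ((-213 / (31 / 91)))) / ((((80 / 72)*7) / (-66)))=-6424999163 / 7236320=-887.88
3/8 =0.38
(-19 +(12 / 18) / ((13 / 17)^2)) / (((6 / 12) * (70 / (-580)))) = 1050380 / 3549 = 295.97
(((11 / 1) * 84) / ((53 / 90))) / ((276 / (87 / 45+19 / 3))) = 57288 / 1219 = 47.00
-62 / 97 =-0.64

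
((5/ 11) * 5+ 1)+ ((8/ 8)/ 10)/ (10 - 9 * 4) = 9349/ 2860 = 3.27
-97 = -97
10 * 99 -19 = 971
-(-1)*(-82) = -82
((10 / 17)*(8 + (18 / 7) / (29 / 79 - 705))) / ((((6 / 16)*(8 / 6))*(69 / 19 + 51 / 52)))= 2368064240 / 1161027903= 2.04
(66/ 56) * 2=33/ 14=2.36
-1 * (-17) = 17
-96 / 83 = -1.16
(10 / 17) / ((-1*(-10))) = 1 / 17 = 0.06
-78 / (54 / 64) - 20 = -1012 / 9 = -112.44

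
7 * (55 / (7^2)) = 55 / 7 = 7.86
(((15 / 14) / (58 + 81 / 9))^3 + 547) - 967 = -346623338865 / 825293672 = -420.00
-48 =-48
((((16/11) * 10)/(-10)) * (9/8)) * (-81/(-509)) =-1458/5599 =-0.26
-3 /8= -0.38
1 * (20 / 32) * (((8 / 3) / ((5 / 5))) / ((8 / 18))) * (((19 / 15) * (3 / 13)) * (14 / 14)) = 57 / 52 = 1.10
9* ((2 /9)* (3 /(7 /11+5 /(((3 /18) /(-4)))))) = -66 /1313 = -0.05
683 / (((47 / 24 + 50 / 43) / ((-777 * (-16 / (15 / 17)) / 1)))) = 49655695488 / 16105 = 3083247.16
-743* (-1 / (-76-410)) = -743 / 486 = -1.53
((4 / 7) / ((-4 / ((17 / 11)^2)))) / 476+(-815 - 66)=-20893813 / 23716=-881.00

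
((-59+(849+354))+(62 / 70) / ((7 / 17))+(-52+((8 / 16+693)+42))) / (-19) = -896529 / 9310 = -96.30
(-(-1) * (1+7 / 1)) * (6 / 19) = 48 / 19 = 2.53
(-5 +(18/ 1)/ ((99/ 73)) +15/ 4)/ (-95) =-529/ 4180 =-0.13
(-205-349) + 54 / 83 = -45928 / 83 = -553.35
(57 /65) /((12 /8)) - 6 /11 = 28 /715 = 0.04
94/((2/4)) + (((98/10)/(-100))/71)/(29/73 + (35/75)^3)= 6562527709/34907576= 188.00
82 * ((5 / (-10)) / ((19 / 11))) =-451 / 19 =-23.74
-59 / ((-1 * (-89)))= -59 / 89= -0.66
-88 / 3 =-29.33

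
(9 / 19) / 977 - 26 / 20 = -241229 / 185630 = -1.30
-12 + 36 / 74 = -426 / 37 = -11.51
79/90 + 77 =7009/90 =77.88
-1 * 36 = -36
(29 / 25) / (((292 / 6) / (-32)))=-1392 / 1825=-0.76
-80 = -80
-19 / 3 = -6.33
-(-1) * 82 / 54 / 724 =41 / 19548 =0.00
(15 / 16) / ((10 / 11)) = 33 / 32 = 1.03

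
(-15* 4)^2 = 3600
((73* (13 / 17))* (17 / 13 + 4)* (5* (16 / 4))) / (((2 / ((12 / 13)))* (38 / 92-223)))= -9268080 / 754273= -12.29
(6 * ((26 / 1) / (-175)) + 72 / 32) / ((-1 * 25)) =-951 / 17500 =-0.05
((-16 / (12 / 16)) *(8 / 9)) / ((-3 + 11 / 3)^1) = -28.44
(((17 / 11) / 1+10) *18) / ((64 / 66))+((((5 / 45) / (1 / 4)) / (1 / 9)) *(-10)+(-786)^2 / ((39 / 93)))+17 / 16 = 1473381.22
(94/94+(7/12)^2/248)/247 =0.00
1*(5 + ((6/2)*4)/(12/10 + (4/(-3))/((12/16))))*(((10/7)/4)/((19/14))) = -1025/247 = -4.15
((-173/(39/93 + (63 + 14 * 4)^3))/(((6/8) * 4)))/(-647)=5363/101397727422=0.00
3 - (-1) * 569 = 572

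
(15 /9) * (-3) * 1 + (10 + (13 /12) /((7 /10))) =275 /42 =6.55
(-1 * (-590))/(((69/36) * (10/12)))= 8496/23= 369.39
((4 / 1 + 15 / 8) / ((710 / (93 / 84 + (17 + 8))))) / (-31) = -34357 / 4930240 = -0.01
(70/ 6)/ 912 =0.01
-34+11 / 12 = -397 / 12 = -33.08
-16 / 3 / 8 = -2 / 3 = -0.67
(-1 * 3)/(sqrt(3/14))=-sqrt(42)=-6.48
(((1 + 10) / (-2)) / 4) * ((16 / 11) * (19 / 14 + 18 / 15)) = -179 / 35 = -5.11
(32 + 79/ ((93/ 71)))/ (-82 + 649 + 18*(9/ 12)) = 17170/ 107973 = 0.16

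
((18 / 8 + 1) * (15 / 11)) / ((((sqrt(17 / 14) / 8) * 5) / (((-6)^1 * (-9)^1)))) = 4212 * sqrt(238) / 187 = 347.48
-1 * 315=-315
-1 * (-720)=720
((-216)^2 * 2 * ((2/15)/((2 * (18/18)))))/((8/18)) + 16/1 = 70064/5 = 14012.80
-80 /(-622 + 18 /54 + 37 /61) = 7320 /56827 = 0.13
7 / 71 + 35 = 2492 / 71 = 35.10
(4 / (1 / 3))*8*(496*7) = 333312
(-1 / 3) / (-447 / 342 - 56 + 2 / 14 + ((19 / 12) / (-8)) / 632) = 0.01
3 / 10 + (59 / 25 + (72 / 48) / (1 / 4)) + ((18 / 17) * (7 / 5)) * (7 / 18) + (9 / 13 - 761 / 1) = -8299337 / 11050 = -751.07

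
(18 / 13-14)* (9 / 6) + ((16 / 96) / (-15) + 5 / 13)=-18.55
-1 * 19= -19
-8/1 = -8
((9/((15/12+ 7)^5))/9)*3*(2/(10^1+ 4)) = 1024/91315917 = 0.00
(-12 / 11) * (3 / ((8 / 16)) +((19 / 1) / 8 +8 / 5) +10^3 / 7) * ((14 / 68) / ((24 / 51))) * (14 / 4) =-898653 / 3520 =-255.30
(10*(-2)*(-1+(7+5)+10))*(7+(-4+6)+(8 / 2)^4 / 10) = -14532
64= 64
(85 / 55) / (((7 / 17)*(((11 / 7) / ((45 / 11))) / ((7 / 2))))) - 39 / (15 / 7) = 212933 / 13310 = 16.00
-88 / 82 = -44 / 41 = -1.07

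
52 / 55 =0.95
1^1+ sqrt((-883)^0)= 2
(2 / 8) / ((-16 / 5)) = -5 / 64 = -0.08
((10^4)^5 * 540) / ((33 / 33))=54000000000000000000000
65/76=0.86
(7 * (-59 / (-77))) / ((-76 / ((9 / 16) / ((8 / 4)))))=-531 / 26752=-0.02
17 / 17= 1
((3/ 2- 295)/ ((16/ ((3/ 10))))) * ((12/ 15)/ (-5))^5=28176/ 48828125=0.00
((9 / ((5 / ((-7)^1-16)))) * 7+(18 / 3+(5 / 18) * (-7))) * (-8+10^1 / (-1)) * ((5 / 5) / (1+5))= 25717 / 30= 857.23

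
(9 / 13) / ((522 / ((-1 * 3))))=-3 / 754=-0.00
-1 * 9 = -9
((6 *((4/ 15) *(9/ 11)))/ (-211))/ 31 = -72/ 359755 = -0.00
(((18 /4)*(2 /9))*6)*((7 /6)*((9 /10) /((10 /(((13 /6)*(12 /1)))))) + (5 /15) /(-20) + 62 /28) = 5174 /175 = 29.57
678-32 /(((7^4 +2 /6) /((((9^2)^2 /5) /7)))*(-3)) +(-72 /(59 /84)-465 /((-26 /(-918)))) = -765914604909 /48347845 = -15841.75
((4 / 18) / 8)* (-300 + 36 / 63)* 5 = -2620 / 63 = -41.59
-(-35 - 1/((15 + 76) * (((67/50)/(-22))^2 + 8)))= 30846307465/881288499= 35.00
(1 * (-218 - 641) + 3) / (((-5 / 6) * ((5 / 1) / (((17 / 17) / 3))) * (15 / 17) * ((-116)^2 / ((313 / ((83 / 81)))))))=15372369 / 8725375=1.76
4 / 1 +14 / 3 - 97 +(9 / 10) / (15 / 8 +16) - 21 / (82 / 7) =-15843409 / 175890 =-90.08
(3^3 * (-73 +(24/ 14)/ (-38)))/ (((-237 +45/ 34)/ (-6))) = -17836740/ 355243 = -50.21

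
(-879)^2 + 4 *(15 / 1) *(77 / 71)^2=3895239021 / 5041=772711.57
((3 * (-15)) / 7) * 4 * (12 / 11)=-28.05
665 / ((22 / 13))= 8645 / 22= 392.95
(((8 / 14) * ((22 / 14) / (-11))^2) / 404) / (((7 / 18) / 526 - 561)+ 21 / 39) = -123084 / 2389804293751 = -0.00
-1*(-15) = 15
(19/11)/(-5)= -19/55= -0.35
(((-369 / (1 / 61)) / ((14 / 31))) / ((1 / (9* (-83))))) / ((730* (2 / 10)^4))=65155114125 / 2044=31876278.93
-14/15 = -0.93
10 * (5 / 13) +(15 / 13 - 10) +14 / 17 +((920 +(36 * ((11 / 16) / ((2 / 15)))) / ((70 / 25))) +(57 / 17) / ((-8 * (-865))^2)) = 5596582334099 / 5698481600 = 982.12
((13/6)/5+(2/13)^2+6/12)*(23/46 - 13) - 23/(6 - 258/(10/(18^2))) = -28139165/2352818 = -11.96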